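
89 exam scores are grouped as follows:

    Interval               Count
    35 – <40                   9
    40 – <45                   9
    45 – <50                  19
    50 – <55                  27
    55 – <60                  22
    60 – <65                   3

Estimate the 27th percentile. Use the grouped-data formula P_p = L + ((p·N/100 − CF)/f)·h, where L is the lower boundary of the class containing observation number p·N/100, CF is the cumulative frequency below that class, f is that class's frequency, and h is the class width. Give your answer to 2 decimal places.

N = 89; target position k = 27/100 · 89 = 24.03.
Cumulative frequencies: 9, 18, 37, 64, 86, 89.
Observation 24.03 falls in the class 45 – <50.
L = 45, CF = 18, f = 19, h = 5.
P27 = 45 + ((24.03 − 18)/19)·5 = 45 + 1.58684 = 46.5868.

46.59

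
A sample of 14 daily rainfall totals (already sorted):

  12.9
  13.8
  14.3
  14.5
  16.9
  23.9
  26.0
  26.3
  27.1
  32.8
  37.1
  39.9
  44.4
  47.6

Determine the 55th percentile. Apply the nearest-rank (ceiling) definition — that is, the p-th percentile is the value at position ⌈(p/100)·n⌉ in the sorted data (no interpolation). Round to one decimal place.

n = 14.
Position = ⌈55/100 · 14⌉ = ⌈7.7⌉ = 8.
The value at rank 8 is 26.3.

26.3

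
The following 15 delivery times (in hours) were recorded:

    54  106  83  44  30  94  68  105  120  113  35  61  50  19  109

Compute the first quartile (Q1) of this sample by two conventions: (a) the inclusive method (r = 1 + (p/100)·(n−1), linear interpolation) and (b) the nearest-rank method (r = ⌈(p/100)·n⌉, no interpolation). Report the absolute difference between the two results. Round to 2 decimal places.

3.00

Sorted: 19, 30, 35, 44, 50, 54, 61, 68, 83, 94, 105, 106, 109, 113, 120.
n = 15.
(a) r = 4.5; between ranks 4 (44) and 5 (50): 47.
(b) the nearest-rank method: rank 4 → 44.
|47 − 44| = 3.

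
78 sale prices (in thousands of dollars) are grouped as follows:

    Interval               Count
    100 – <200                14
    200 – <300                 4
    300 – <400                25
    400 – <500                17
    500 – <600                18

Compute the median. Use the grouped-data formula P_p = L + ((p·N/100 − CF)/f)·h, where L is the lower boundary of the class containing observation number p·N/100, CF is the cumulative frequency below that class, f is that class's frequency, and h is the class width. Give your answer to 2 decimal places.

384.00

N = 78; target position k = 50/100 · 78 = 39.
Cumulative frequencies: 14, 18, 43, 60, 78.
Observation 39 falls in the class 300 – <400.
L = 300, CF = 18, f = 25, h = 100.
P50 = 300 + ((39 − 18)/25)·100 = 300 + 84 = 384.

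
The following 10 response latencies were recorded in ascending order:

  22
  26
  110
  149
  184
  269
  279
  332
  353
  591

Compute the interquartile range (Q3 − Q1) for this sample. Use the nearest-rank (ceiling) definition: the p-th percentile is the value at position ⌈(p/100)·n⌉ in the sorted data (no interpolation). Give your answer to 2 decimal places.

222.00

n = 10.
P25: rank ⌈25/100·10⌉ = 3 → 110.
P75: rank ⌈75/100·10⌉ = 8 → 332.
Difference: 332 − 110 = 222.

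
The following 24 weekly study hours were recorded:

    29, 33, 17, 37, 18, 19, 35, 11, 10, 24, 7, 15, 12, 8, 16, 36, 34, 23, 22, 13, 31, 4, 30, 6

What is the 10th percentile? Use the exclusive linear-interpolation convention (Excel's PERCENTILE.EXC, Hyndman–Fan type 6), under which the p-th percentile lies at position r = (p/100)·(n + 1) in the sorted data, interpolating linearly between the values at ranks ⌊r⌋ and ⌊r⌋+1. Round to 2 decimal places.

Sorted: 4, 6, 7, 8, 10, 11, 12, 13, 15, 16, 17, 18, 19, 22, 23, 24, 29, 30, 31, 33, 34, 35, 36, 37.
n = 24.
r = (10/100)·(24 + 1) = 2.5.
Rank 2 is 6 and rank 3 is 7.
Interpolate: 6 + 0.5·(7 − 6) = 6 + 0.5·1 = 6.5.

6.50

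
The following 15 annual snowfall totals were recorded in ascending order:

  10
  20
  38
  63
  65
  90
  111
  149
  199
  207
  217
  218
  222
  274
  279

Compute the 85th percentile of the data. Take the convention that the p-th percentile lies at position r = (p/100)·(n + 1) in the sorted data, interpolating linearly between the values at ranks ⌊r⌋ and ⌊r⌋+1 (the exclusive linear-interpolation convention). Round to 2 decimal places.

253.20

n = 15.
r = (85/100)·(15 + 1) = 13.6.
Rank 13 is 222 and rank 14 is 274.
Interpolate: 222 + 0.6·(274 − 222) = 222 + 0.6·52 = 253.2.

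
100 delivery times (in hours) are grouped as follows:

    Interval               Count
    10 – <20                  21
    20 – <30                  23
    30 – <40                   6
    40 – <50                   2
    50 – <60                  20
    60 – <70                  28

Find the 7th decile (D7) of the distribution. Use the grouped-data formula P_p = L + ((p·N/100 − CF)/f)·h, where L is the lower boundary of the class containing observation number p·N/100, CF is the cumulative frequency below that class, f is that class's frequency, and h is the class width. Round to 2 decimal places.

N = 100; target position k = 70/100 · 100 = 70.
Cumulative frequencies: 21, 44, 50, 52, 72, 100.
Observation 70 falls in the class 50 – <60.
L = 50, CF = 52, f = 20, h = 10.
P70 = 50 + ((70 − 52)/20)·10 = 50 + 9 = 59.

59.00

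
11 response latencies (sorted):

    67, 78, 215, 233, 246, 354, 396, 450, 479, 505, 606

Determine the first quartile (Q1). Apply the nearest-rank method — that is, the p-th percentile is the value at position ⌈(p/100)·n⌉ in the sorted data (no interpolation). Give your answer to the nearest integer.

215

n = 11.
Position = ⌈25/100 · 11⌉ = ⌈2.75⌉ = 3.
The value at rank 3 is 215.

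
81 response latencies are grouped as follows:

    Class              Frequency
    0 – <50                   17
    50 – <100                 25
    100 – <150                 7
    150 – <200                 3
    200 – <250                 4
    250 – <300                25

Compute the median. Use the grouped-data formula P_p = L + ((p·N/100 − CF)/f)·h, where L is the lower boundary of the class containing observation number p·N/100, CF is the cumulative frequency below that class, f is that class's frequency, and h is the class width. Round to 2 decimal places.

N = 81; target position k = 50/100 · 81 = 40.5.
Cumulative frequencies: 17, 42, 49, 52, 56, 81.
Observation 40.5 falls in the class 50 – <100.
L = 50, CF = 17, f = 25, h = 50.
P50 = 50 + ((40.5 − 17)/25)·50 = 50 + 47 = 97.

97.00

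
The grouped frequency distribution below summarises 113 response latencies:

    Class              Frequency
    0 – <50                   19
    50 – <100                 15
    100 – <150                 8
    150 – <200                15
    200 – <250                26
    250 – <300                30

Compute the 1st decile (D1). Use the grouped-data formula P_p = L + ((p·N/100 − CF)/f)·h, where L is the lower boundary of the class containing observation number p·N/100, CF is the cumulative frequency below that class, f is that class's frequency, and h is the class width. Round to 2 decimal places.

29.74

N = 113; target position k = 10/100 · 113 = 11.3.
Cumulative frequencies: 19, 34, 42, 57, 83, 113.
Observation 11.3 falls in the class 0 – <50.
L = 0, CF = 0, f = 19, h = 50.
P10 = 0 + ((11.3 − 0)/19)·50 = 0 + 29.7368 = 29.7368.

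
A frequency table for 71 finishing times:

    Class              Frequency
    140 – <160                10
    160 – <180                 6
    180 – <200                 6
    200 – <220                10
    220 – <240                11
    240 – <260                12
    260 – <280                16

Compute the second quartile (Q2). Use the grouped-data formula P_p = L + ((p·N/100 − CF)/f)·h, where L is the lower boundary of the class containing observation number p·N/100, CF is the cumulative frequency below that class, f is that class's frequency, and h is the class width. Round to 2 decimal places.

226.36

N = 71; target position k = 50/100 · 71 = 35.5.
Cumulative frequencies: 10, 16, 22, 32, 43, 55, 71.
Observation 35.5 falls in the class 220 – <240.
L = 220, CF = 32, f = 11, h = 20.
P50 = 220 + ((35.5 − 32)/11)·20 = 220 + 6.36364 = 226.364.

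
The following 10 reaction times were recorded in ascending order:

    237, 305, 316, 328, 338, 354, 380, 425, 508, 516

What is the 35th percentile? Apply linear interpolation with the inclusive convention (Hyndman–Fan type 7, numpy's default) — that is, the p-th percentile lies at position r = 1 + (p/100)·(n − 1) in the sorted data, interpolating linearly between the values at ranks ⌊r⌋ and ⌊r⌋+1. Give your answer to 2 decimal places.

329.50

n = 10.
r = 1 + (35/100)·(10 − 1) = 1 + 3.15 = 4.15.
Rank 4 is 328 and rank 5 is 338.
Interpolate: 328 + 0.15·(338 − 328) = 328 + 0.15·10 = 329.5.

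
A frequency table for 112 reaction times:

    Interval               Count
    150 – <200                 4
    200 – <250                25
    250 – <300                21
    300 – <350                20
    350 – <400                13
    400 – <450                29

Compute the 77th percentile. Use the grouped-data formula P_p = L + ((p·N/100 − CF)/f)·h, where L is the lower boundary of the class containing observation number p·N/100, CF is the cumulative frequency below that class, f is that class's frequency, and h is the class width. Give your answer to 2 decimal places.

405.59

N = 112; target position k = 77/100 · 112 = 86.24.
Cumulative frequencies: 4, 29, 50, 70, 83, 112.
Observation 86.24 falls in the class 400 – <450.
L = 400, CF = 83, f = 29, h = 50.
P77 = 400 + ((86.24 − 83)/29)·50 = 400 + 5.58621 = 405.586.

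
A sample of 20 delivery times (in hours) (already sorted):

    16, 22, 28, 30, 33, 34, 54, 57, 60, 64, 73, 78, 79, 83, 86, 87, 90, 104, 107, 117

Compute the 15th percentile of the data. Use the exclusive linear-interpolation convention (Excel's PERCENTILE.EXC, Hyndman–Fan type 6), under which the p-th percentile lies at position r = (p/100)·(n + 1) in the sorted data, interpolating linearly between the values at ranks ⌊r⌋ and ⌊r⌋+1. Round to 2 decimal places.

n = 20.
r = (15/100)·(20 + 1) = 3.15.
Rank 3 is 28 and rank 4 is 30.
Interpolate: 28 + 0.15·(30 − 28) = 28 + 0.15·2 = 28.3.

28.30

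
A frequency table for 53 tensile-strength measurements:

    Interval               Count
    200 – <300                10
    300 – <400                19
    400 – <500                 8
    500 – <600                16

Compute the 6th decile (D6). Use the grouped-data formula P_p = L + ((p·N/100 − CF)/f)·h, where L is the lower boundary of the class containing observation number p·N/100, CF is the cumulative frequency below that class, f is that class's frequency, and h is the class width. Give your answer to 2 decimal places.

435.00

N = 53; target position k = 60/100 · 53 = 31.8.
Cumulative frequencies: 10, 29, 37, 53.
Observation 31.8 falls in the class 400 – <500.
L = 400, CF = 29, f = 8, h = 100.
P60 = 400 + ((31.8 − 29)/8)·100 = 400 + 35 = 435.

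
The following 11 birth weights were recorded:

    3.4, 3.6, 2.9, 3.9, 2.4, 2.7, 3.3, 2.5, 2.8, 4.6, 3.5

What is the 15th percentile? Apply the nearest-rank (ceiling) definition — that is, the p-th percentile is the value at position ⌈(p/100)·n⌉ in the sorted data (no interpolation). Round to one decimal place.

Sorted: 2.4, 2.5, 2.7, 2.8, 2.9, 3.3, 3.4, 3.5, 3.6, 3.9, 4.6.
n = 11.
Position = ⌈15/100 · 11⌉ = ⌈1.65⌉ = 2.
The value at rank 2 is 2.5.

2.5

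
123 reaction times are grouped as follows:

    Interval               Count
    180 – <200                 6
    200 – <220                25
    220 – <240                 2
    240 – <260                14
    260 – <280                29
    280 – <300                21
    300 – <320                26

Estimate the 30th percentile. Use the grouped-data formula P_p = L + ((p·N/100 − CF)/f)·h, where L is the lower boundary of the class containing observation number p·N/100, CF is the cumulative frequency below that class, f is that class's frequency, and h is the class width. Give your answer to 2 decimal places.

N = 123; target position k = 30/100 · 123 = 36.9.
Cumulative frequencies: 6, 31, 33, 47, 76, 97, 123.
Observation 36.9 falls in the class 240 – <260.
L = 240, CF = 33, f = 14, h = 20.
P30 = 240 + ((36.9 − 33)/14)·20 = 240 + 5.57143 = 245.571.

245.57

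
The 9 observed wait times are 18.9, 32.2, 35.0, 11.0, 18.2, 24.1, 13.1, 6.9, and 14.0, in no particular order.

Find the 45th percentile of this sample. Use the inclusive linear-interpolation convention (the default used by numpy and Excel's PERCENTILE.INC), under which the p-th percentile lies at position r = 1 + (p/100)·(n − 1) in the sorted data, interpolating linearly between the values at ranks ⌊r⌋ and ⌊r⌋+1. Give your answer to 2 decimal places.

16.52

Sorted: 6.9, 11.0, 13.1, 14.0, 18.2, 18.9, 24.1, 32.2, 35.0.
n = 9.
r = 1 + (45/100)·(9 − 1) = 1 + 3.6 = 4.6.
Rank 4 is 14.0 and rank 5 is 18.2.
Interpolate: 14.0 + 0.6·(18.2 − 14.0) = 14.0 + 0.6·4.2 = 16.52.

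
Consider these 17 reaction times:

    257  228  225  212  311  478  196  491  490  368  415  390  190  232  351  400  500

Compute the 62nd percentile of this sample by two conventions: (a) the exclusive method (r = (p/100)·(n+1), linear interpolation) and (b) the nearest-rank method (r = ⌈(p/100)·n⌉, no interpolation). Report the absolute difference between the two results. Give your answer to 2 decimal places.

Sorted: 190, 196, 212, 225, 228, 232, 257, 311, 351, 368, 390, 400, 415, 478, 490, 491, 500.
n = 17.
(a) r = 11.16; between ranks 11 (390) and 12 (400): 391.6.
(b) the nearest-rank method: rank 11 → 390.
|391.6 − 390| = 1.6.

1.60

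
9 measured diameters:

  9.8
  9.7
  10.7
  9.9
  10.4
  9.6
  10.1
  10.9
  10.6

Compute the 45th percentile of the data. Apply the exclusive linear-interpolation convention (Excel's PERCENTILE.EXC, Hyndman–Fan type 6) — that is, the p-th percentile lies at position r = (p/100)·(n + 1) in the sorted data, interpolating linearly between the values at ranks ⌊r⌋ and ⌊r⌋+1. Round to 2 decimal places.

Sorted: 9.6, 9.7, 9.8, 9.9, 10.1, 10.4, 10.6, 10.7, 10.9.
n = 9.
r = (45/100)·(9 + 1) = 4.5.
Rank 4 is 9.9 and rank 5 is 10.1.
Interpolate: 9.9 + 0.5·(10.1 − 9.9) = 9.9 + 0.5·0.2 = 10.

10.00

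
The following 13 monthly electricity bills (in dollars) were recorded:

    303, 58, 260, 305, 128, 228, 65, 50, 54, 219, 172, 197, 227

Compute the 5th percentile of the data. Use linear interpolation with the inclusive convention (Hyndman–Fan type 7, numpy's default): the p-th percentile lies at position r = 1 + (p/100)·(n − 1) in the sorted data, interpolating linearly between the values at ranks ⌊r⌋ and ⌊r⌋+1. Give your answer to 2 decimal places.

Sorted: 50, 54, 58, 65, 128, 172, 197, 219, 227, 228, 260, 303, 305.
n = 13.
r = 1 + (5/100)·(13 − 1) = 1 + 0.6 = 1.6.
Rank 1 is 50 and rank 2 is 54.
Interpolate: 50 + 0.6·(54 − 50) = 50 + 0.6·4 = 52.4.

52.40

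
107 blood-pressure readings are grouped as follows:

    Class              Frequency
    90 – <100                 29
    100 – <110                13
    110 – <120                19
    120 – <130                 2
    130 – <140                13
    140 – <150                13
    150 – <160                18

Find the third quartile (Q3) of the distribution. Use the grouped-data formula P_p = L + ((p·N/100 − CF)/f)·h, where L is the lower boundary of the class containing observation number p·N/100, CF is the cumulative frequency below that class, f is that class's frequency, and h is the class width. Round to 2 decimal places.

N = 107; target position k = 75/100 · 107 = 80.25.
Cumulative frequencies: 29, 42, 61, 63, 76, 89, 107.
Observation 80.25 falls in the class 140 – <150.
L = 140, CF = 76, f = 13, h = 10.
P75 = 140 + ((80.25 − 76)/13)·10 = 140 + 3.26923 = 143.269.

143.27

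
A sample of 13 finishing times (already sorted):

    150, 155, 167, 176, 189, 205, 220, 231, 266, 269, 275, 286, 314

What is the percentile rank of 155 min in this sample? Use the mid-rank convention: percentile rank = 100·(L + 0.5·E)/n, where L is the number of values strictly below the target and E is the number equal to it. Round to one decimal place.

Count below 155: L = 1; count equal: E = 1; n = 13.
Percentile rank = 100·(1 + 0.5·1)/13 = 100·1.5/13 = 11.54.

11.5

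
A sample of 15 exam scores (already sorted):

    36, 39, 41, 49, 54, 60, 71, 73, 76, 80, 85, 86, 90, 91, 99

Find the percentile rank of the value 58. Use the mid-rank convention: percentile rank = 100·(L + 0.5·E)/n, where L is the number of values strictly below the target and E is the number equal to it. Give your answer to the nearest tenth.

Count below 58: L = 5; count equal: E = 0; n = 15.
Percentile rank = 100·(5 + 0.5·0)/15 = 100·5/15 = 33.33.

33.3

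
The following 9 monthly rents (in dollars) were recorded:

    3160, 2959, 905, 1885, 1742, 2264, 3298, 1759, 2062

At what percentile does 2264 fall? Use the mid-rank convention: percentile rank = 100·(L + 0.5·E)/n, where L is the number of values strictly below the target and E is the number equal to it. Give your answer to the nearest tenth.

Sorted: 905, 1742, 1759, 1885, 2062, 2264, 2959, 3160, 3298.
Count below 2264: L = 5; count equal: E = 1; n = 9.
Percentile rank = 100·(5 + 0.5·1)/9 = 100·5.5/9 = 61.11.

61.1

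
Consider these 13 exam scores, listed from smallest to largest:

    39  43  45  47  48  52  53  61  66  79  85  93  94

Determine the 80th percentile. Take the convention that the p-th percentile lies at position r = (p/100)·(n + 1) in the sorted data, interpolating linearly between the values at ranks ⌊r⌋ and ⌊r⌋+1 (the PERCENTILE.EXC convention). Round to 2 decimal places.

86.60

n = 13.
r = (80/100)·(13 + 1) = 11.2.
Rank 11 is 85 and rank 12 is 93.
Interpolate: 85 + 0.2·(93 − 85) = 85 + 0.2·8 = 86.6.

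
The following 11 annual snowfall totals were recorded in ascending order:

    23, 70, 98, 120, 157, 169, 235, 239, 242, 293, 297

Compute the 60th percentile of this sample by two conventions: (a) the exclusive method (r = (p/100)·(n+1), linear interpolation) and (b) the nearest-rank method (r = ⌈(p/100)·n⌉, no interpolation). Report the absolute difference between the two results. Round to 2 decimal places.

0.80

n = 11.
(a) r = 7.2; between ranks 7 (235) and 8 (239): 235.8.
(b) the nearest-rank method: rank 7 → 235.
|235.8 − 235| = 0.8.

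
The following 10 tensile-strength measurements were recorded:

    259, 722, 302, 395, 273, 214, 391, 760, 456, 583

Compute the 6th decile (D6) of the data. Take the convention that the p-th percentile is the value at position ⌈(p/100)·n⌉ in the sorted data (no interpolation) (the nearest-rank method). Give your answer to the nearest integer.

Sorted: 214, 259, 273, 302, 391, 395, 456, 583, 722, 760.
n = 10.
Position = ⌈60/100 · 10⌉ = ⌈6⌉ = 6.
The value at rank 6 is 395.

395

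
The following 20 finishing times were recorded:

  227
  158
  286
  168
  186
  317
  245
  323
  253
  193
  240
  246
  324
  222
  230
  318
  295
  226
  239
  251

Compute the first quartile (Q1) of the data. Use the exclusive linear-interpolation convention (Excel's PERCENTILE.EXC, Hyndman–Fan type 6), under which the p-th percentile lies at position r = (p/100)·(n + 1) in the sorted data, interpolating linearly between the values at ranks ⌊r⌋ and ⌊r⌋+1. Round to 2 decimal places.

223.00

Sorted: 158, 168, 186, 193, 222, 226, 227, 230, 239, 240, 245, 246, 251, 253, 286, 295, 317, 318, 323, 324.
n = 20.
r = (25/100)·(20 + 1) = 5.25.
Rank 5 is 222 and rank 6 is 226.
Interpolate: 222 + 0.25·(226 − 222) = 222 + 0.25·4 = 223.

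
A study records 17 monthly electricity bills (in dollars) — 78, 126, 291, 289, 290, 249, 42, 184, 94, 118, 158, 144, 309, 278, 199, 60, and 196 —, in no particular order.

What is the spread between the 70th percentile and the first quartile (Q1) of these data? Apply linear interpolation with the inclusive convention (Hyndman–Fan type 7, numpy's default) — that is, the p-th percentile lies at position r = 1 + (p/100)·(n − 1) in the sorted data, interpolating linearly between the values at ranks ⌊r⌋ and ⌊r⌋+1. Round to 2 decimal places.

136.80

Sorted: 42, 60, 78, 94, 118, 126, 144, 158, 184, 196, 199, 249, 278, 289, 290, 291, 309.
n = 17.
P25: r = 5 (integer) → 118.
P70: r = 12.2; ranks 12–13 are 249, 278; interpolating gives 254.8.
Difference: 254.8 − 118 = 136.8.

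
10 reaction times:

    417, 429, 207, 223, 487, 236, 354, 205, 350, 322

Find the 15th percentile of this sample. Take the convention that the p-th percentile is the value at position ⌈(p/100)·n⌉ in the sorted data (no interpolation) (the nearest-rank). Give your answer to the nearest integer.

Sorted: 205, 207, 223, 236, 322, 350, 354, 417, 429, 487.
n = 10.
Position = ⌈15/100 · 10⌉ = ⌈1.5⌉ = 2.
The value at rank 2 is 207.

207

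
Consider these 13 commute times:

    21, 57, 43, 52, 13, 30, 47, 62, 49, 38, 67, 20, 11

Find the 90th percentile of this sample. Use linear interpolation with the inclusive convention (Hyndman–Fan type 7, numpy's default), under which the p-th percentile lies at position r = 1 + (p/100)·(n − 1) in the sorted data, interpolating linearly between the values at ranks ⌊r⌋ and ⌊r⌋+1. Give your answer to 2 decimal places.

61.00

Sorted: 11, 13, 20, 21, 30, 38, 43, 47, 49, 52, 57, 62, 67.
n = 13.
r = 1 + (90/100)·(13 − 1) = 1 + 10.8 = 11.8.
Rank 11 is 57 and rank 12 is 62.
Interpolate: 57 + 0.8·(62 − 57) = 57 + 0.8·5 = 61.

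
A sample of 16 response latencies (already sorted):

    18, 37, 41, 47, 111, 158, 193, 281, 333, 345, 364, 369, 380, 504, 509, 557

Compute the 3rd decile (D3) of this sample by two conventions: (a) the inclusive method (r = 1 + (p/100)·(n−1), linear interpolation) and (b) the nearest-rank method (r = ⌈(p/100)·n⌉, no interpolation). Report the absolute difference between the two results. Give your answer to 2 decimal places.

n = 16.
(a) r = 5.5; between ranks 5 (111) and 6 (158): 134.5.
(b) the nearest-rank method: rank 5 → 111.
|134.5 − 111| = 23.5.

23.50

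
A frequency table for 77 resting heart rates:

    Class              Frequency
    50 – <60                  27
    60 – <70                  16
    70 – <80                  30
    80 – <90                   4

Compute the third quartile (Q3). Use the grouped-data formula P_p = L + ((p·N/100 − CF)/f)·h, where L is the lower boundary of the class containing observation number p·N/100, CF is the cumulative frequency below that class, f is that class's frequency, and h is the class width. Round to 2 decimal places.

N = 77; target position k = 75/100 · 77 = 57.75.
Cumulative frequencies: 27, 43, 73, 77.
Observation 57.75 falls in the class 70 – <80.
L = 70, CF = 43, f = 30, h = 10.
P75 = 70 + ((57.75 − 43)/30)·10 = 70 + 4.91667 = 74.9167.

74.92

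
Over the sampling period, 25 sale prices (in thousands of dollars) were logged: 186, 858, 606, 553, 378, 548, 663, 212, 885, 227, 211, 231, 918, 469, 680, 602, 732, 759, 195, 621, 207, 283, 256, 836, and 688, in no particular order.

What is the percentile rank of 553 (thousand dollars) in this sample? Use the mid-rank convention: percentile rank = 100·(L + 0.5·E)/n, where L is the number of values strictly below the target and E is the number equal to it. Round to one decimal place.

50.0

Sorted: 186, 195, 207, 211, 212, 227, 231, 256, 283, 378, 469, 548, 553, 602, 606, 621, 663, 680, 688, 732, 759, 836, 858, 885, 918.
Count below 553: L = 12; count equal: E = 1; n = 25.
Percentile rank = 100·(12 + 0.5·1)/25 = 100·12.5/25 = 50.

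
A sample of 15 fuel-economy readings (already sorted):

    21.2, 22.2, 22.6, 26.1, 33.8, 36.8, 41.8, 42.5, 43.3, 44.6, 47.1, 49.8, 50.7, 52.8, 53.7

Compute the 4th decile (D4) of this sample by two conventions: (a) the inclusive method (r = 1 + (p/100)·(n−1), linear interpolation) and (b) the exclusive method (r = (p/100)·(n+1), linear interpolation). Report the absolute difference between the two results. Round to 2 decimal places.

1.00

n = 15.
(a) r = 6.6; between ranks 6 (36.8) and 7 (41.8): 39.8.
(b) r = 6.4; between ranks 6 (36.8) and 7 (41.8): 38.8.
|39.8 − 38.8| = 1.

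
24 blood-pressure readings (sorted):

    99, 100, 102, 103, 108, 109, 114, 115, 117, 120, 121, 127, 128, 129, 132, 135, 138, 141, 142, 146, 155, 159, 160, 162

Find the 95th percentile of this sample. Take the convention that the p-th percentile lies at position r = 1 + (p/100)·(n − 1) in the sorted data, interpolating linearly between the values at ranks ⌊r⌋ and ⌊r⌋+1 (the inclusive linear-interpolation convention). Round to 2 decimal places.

n = 24.
r = 1 + (95/100)·(24 − 1) = 1 + 21.85 = 22.85.
Rank 22 is 159 and rank 23 is 160.
Interpolate: 159 + 0.85·(160 − 159) = 159 + 0.85·1 = 159.85.

159.85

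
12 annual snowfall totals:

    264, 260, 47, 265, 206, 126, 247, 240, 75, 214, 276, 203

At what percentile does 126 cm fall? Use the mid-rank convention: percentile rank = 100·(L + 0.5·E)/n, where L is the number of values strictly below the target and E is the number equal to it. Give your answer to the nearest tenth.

Sorted: 47, 75, 126, 203, 206, 214, 240, 247, 260, 264, 265, 276.
Count below 126: L = 2; count equal: E = 1; n = 12.
Percentile rank = 100·(2 + 0.5·1)/12 = 100·2.5/12 = 20.83.

20.8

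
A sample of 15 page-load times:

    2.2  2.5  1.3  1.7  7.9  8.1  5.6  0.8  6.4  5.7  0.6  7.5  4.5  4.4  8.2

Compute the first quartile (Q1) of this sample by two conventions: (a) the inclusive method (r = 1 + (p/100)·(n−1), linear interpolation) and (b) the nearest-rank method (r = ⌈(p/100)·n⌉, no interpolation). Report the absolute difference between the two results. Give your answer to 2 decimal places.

0.25

Sorted: 0.6, 0.8, 1.3, 1.7, 2.2, 2.5, 4.4, 4.5, 5.6, 5.7, 6.4, 7.5, 7.9, 8.1, 8.2.
n = 15.
(a) r = 4.5; between ranks 4 (1.7) and 5 (2.2): 1.95.
(b) the nearest-rank method: rank 4 → 1.7.
|1.95 − 1.7| = 0.25.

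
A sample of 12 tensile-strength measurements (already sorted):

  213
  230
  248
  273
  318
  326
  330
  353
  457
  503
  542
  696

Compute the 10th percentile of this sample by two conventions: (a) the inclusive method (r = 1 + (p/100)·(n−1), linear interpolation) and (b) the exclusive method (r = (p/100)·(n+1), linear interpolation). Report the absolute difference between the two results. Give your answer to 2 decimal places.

n = 12.
(a) r = 2.1; between ranks 2 (230) and 3 (248): 231.8.
(b) r = 1.3; between ranks 1 (213) and 2 (230): 218.1.
|231.8 − 218.1| = 13.7.

13.70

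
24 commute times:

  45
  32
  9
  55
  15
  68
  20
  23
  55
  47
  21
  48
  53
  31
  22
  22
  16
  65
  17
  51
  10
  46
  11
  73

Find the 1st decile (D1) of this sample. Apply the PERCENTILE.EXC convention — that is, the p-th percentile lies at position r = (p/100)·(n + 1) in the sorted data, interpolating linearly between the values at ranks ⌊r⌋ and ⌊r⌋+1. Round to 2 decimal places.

10.50

Sorted: 9, 10, 11, 15, 16, 17, 20, 21, 22, 22, 23, 31, 32, 45, 46, 47, 48, 51, 53, 55, 55, 65, 68, 73.
n = 24.
r = (10/100)·(24 + 1) = 2.5.
Rank 2 is 10 and rank 3 is 11.
Interpolate: 10 + 0.5·(11 − 10) = 10 + 0.5·1 = 10.5.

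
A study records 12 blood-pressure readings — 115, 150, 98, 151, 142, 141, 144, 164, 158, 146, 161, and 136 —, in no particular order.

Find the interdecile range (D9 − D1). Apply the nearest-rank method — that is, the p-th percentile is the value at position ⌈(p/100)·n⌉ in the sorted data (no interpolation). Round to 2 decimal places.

Sorted: 98, 115, 136, 141, 142, 144, 146, 150, 151, 158, 161, 164.
n = 12.
P10: rank ⌈10/100·12⌉ = 2 → 115.
P90: rank ⌈90/100·12⌉ = 11 → 161.
Difference: 161 − 115 = 46.

46.00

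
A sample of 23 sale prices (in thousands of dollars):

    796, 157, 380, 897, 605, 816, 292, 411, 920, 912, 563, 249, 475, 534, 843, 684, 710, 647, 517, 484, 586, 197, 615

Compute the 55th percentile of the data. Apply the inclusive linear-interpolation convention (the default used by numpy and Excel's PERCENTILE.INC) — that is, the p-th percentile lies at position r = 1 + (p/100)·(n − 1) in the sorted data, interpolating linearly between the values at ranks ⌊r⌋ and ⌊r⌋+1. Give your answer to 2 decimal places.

Sorted: 157, 197, 249, 292, 380, 411, 475, 484, 517, 534, 563, 586, 605, 615, 647, 684, 710, 796, 816, 843, 897, 912, 920.
n = 23.
r = 1 + (55/100)·(23 − 1) = 1 + 12.1 = 13.1.
Rank 13 is 605 and rank 14 is 615.
Interpolate: 605 + 0.1·(615 − 605) = 605 + 0.1·10 = 606.

606.00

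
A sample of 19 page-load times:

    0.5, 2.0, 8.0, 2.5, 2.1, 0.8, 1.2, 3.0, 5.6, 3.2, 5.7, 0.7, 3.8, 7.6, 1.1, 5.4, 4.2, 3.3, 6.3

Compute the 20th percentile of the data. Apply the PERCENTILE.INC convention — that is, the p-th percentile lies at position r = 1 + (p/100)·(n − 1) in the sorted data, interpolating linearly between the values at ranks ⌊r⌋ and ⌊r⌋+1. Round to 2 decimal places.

1.16

Sorted: 0.5, 0.7, 0.8, 1.1, 1.2, 2.0, 2.1, 2.5, 3.0, 3.2, 3.3, 3.8, 4.2, 5.4, 5.6, 5.7, 6.3, 7.6, 8.0.
n = 19.
r = 1 + (20/100)·(19 − 1) = 1 + 3.6 = 4.6.
Rank 4 is 1.1 and rank 5 is 1.2.
Interpolate: 1.1 + 0.6·(1.2 − 1.1) = 1.1 + 0.6·0.1 = 1.16.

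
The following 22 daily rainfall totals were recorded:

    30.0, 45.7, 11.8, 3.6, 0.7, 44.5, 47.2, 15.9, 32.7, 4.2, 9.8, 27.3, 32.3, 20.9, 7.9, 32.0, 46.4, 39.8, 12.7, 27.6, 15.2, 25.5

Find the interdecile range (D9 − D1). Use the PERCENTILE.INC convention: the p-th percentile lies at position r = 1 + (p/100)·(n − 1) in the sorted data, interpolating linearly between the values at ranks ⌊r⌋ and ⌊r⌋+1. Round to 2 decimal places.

Sorted: 0.7, 3.6, 4.2, 7.9, 9.8, 11.8, 12.7, 15.2, 15.9, 20.9, 25.5, 27.3, 27.6, 30.0, 32.0, 32.3, 32.7, 39.8, 44.5, 45.7, 46.4, 47.2.
n = 22.
P10: r = 3.1; ranks 3–4 are 4.2, 7.9; interpolating gives 4.57.
P90: r = 19.9; ranks 19–20 are 44.5, 45.7; interpolating gives 45.58.
Difference: 45.58 − 4.57 = 41.01.

41.01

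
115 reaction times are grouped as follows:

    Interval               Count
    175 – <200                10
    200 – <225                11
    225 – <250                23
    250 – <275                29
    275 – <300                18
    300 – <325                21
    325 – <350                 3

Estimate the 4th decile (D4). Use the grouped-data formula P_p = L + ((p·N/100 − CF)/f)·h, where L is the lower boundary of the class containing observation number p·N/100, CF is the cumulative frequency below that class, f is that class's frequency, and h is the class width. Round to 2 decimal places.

251.72

N = 115; target position k = 40/100 · 115 = 46.
Cumulative frequencies: 10, 21, 44, 73, 91, 112, 115.
Observation 46 falls in the class 250 – <275.
L = 250, CF = 44, f = 29, h = 25.
P40 = 250 + ((46 − 44)/29)·25 = 250 + 1.72414 = 251.724.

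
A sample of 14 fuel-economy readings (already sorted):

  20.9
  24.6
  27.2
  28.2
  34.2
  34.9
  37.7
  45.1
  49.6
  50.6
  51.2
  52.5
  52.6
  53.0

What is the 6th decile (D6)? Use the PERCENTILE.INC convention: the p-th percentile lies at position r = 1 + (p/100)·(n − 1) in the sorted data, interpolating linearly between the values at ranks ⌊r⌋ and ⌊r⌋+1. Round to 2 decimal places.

48.70

n = 14.
r = 1 + (60/100)·(14 − 1) = 1 + 7.8 = 8.8.
Rank 8 is 45.1 and rank 9 is 49.6.
Interpolate: 45.1 + 0.8·(49.6 − 45.1) = 45.1 + 0.8·4.5 = 48.7.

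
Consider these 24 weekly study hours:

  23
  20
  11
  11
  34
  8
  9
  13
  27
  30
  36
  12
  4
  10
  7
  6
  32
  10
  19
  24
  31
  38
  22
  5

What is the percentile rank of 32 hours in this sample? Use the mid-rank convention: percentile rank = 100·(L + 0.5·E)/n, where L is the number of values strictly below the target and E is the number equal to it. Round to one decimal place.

Sorted: 4, 5, 6, 7, 8, 9, 10, 10, 11, 11, 12, 13, 19, 20, 22, 23, 24, 27, 30, 31, 32, 34, 36, 38.
Count below 32: L = 20; count equal: E = 1; n = 24.
Percentile rank = 100·(20 + 0.5·1)/24 = 100·20.5/24 = 85.42.

85.4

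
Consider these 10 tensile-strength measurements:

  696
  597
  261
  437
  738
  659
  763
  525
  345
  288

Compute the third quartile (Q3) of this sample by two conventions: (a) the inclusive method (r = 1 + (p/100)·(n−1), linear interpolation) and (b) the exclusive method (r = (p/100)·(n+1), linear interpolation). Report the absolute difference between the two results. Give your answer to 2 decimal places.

19.75

Sorted: 261, 288, 345, 437, 525, 597, 659, 696, 738, 763.
n = 10.
(a) r = 7.75; between ranks 7 (659) and 8 (696): 686.75.
(b) r = 8.25; between ranks 8 (696) and 9 (738): 706.5.
|686.75 − 706.5| = 19.75.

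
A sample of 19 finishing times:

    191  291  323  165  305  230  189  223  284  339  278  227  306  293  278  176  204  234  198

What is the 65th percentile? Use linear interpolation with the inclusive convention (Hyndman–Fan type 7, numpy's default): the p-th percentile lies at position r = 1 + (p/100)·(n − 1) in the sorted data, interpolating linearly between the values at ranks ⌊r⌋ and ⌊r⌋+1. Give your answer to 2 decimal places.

Sorted: 165, 176, 189, 191, 198, 204, 223, 227, 230, 234, 278, 278, 284, 291, 293, 305, 306, 323, 339.
n = 19.
r = 1 + (65/100)·(19 − 1) = 1 + 11.7 = 12.7.
Rank 12 is 278 and rank 13 is 284.
Interpolate: 278 + 0.7·(284 − 278) = 278 + 0.7·6 = 282.2.

282.20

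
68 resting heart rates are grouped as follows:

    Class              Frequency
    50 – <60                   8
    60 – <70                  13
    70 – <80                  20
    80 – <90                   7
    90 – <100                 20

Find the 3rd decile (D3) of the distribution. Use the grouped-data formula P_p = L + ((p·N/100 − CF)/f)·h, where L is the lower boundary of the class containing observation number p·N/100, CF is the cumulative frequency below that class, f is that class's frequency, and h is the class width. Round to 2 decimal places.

N = 68; target position k = 30/100 · 68 = 20.4.
Cumulative frequencies: 8, 21, 41, 48, 68.
Observation 20.4 falls in the class 60 – <70.
L = 60, CF = 8, f = 13, h = 10.
P30 = 60 + ((20.4 − 8)/13)·10 = 60 + 9.53846 = 69.5385.

69.54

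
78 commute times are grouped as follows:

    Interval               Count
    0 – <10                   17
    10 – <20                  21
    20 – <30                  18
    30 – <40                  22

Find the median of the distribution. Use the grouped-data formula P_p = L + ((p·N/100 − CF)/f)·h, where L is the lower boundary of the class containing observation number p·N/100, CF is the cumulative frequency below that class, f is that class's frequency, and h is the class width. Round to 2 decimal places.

N = 78; target position k = 50/100 · 78 = 39.
Cumulative frequencies: 17, 38, 56, 78.
Observation 39 falls in the class 20 – <30.
L = 20, CF = 38, f = 18, h = 10.
P50 = 20 + ((39 − 38)/18)·10 = 20 + 0.555556 = 20.5556.

20.56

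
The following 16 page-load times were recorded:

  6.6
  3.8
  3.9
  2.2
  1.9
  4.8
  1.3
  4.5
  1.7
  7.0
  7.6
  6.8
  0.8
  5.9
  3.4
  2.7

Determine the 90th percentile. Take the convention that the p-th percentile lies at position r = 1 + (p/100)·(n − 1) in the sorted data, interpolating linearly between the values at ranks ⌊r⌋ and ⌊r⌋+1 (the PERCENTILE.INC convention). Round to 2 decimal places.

Sorted: 0.8, 1.3, 1.7, 1.9, 2.2, 2.7, 3.4, 3.8, 3.9, 4.5, 4.8, 5.9, 6.6, 6.8, 7.0, 7.6.
n = 16.
r = 1 + (90/100)·(16 − 1) = 1 + 13.5 = 14.5.
Rank 14 is 6.8 and rank 15 is 7.0.
Interpolate: 6.8 + 0.5·(7.0 − 6.8) = 6.8 + 0.5·0.2 = 6.9.

6.90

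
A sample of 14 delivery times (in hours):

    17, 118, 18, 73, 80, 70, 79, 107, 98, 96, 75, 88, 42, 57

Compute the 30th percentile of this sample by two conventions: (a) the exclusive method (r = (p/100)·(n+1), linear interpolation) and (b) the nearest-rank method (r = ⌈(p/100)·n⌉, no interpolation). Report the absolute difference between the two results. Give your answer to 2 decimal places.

6.50

Sorted: 17, 18, 42, 57, 70, 73, 75, 79, 80, 88, 96, 98, 107, 118.
n = 14.
(a) r = 4.5; between ranks 4 (57) and 5 (70): 63.5.
(b) the nearest-rank method: rank 5 → 70.
|63.5 − 70| = 6.5.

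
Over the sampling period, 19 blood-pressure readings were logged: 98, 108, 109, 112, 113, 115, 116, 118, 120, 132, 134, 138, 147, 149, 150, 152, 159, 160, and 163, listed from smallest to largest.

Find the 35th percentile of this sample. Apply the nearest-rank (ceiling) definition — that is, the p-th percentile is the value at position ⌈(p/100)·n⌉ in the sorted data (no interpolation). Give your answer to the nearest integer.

n = 19.
Position = ⌈35/100 · 19⌉ = ⌈6.65⌉ = 7.
The value at rank 7 is 116.

116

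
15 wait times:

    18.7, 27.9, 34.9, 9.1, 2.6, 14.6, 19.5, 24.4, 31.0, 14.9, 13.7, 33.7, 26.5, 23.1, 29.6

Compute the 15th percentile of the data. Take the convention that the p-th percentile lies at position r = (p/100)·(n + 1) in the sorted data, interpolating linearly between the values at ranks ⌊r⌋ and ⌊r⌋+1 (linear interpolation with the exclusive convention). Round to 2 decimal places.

Sorted: 2.6, 9.1, 13.7, 14.6, 14.9, 18.7, 19.5, 23.1, 24.4, 26.5, 27.9, 29.6, 31.0, 33.7, 34.9.
n = 15.
r = (15/100)·(15 + 1) = 2.4.
Rank 2 is 9.1 and rank 3 is 13.7.
Interpolate: 9.1 + 0.4·(13.7 − 9.1) = 9.1 + 0.4·4.6 = 10.94.

10.94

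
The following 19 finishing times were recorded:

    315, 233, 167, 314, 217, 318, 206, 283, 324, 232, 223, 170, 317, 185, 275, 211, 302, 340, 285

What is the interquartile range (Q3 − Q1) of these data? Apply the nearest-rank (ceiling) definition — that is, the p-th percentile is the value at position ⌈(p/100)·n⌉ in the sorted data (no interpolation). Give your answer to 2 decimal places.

104.00

Sorted: 167, 170, 185, 206, 211, 217, 223, 232, 233, 275, 283, 285, 302, 314, 315, 317, 318, 324, 340.
n = 19.
P25: rank ⌈25/100·19⌉ = 5 → 211.
P75: rank ⌈75/100·19⌉ = 15 → 315.
Difference: 315 − 211 = 104.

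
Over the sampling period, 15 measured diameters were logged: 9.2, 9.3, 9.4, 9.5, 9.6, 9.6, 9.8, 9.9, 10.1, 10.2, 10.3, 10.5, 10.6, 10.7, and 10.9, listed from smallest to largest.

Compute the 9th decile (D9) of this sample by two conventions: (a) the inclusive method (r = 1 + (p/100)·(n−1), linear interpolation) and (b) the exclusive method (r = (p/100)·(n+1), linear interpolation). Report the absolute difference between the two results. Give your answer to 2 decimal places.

0.12

n = 15.
(a) r = 13.6; between ranks 13 (10.6) and 14 (10.7): 10.66.
(b) r = 14.4; between ranks 14 (10.7) and 15 (10.9): 10.78.
|10.66 − 10.78| = 0.12.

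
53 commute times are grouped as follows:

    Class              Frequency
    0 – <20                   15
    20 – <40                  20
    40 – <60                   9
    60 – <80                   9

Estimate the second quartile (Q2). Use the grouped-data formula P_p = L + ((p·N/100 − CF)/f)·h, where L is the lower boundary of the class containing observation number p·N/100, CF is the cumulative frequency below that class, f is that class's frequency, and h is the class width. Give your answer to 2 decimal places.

31.50

N = 53; target position k = 50/100 · 53 = 26.5.
Cumulative frequencies: 15, 35, 44, 53.
Observation 26.5 falls in the class 20 – <40.
L = 20, CF = 15, f = 20, h = 20.
P50 = 20 + ((26.5 − 15)/20)·20 = 20 + 11.5 = 31.5.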